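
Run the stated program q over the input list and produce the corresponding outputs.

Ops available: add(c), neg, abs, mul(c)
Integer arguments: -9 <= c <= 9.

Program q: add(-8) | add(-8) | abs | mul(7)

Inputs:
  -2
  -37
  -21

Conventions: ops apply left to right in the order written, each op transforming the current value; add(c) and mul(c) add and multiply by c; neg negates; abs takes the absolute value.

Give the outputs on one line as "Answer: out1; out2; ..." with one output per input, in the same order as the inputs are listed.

Execution, op by op:
  -2 -> -10 -> -18 -> 18 -> 126
  -37 -> -45 -> -53 -> 53 -> 371
  -21 -> -29 -> -37 -> 37 -> 259

126; 371; 259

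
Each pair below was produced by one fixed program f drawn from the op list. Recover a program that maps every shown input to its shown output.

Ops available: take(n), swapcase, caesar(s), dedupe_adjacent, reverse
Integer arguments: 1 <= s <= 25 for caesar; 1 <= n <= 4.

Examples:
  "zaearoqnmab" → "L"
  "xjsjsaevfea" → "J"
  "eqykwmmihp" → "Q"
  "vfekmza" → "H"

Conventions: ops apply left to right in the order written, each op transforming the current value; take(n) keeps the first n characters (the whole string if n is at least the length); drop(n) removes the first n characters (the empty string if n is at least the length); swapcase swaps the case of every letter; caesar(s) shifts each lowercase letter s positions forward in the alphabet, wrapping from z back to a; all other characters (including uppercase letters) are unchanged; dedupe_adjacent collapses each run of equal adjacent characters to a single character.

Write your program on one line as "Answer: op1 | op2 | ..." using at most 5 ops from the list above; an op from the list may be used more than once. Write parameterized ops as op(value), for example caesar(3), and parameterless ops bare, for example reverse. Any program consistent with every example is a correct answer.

caesar(20) | caesar(18) | take(1) | swapcase

Check, running the answer program on each example:
  "zaearoqnmab" -> "tuyulikhguv" -> "lmqmdaczymn" -> "l" -> "L"
  "xjsjsaevfea" -> "rdmdmuypzyu" -> "jvevemqhrqm" -> "j" -> "J"
  "eqykwmmihp" -> "ykseqggcbj" -> "qckwiyyutb" -> "q" -> "Q"
  "vfekmza" -> "pzyegtu" -> "hrqwylm" -> "h" -> "H"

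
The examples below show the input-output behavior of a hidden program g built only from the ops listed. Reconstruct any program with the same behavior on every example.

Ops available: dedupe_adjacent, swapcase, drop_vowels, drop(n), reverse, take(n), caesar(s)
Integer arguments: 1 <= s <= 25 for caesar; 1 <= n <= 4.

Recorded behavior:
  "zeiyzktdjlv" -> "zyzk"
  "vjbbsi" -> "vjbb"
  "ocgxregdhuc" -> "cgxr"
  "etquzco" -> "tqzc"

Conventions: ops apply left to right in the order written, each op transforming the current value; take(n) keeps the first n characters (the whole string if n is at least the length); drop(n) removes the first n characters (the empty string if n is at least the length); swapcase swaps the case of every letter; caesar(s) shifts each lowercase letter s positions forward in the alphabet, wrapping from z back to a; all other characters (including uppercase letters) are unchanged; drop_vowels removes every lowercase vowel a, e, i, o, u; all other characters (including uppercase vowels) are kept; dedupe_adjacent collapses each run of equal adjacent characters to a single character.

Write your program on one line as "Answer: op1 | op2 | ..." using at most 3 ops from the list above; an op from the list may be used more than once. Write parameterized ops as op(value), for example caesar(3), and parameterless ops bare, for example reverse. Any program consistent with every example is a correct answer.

drop_vowels | take(4)

Check, running the answer program on each example:
  "zeiyzktdjlv" -> "zyzktdjlv" -> "zyzk"
  "vjbbsi" -> "vjbbs" -> "vjbb"
  "ocgxregdhuc" -> "cgxrgdhc" -> "cgxr"
  "etquzco" -> "tqzc" -> "tqzc"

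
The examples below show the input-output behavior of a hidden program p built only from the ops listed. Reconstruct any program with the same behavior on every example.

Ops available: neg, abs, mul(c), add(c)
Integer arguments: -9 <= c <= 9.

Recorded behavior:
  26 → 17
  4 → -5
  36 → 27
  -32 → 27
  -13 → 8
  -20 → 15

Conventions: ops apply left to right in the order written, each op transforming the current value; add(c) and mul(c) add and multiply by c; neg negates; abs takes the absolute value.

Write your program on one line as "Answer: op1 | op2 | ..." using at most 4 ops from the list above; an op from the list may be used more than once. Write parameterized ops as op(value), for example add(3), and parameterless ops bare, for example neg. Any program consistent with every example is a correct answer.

add(-2) | abs | add(-7)

Check, running the answer program on each example:
  26 -> 24 -> 24 -> 17
  4 -> 2 -> 2 -> -5
  36 -> 34 -> 34 -> 27
  -32 -> -34 -> 34 -> 27
  -13 -> -15 -> 15 -> 8
  -20 -> -22 -> 22 -> 15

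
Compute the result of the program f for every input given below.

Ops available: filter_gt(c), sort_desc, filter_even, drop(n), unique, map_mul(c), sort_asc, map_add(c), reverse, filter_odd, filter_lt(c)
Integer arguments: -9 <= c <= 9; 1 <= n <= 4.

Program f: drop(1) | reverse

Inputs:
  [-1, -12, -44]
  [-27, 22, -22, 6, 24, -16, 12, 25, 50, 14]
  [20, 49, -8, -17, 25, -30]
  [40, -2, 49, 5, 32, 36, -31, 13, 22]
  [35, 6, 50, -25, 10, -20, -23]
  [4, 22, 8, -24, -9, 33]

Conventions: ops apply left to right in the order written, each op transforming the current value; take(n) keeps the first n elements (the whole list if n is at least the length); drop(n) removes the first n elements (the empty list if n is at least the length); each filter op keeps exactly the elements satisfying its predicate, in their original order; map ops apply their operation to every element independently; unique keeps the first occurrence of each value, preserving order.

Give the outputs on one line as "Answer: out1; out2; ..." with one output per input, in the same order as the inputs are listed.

[-44, -12]; [14, 50, 25, 12, -16, 24, 6, -22, 22]; [-30, 25, -17, -8, 49]; [22, 13, -31, 36, 32, 5, 49, -2]; [-23, -20, 10, -25, 50, 6]; [33, -9, -24, 8, 22]

Execution, op by op:
  [-1, -12, -44] -> [-12, -44] -> [-44, -12]
  [-27, 22, -22, 6, 24, -16, 12, 25, 50, 14] -> [22, -22, 6, 24, -16, 12, 25, 50, 14] -> [14, 50, 25, 12, -16, 24, 6, -22, 22]
  [20, 49, -8, -17, 25, -30] -> [49, -8, -17, 25, -30] -> [-30, 25, -17, -8, 49]
  [40, -2, 49, 5, 32, 36, -31, 13, 22] -> [-2, 49, 5, 32, 36, -31, 13, 22] -> [22, 13, -31, 36, 32, 5, 49, -2]
  [35, 6, 50, -25, 10, -20, -23] -> [6, 50, -25, 10, -20, -23] -> [-23, -20, 10, -25, 50, 6]
  [4, 22, 8, -24, -9, 33] -> [22, 8, -24, -9, 33] -> [33, -9, -24, 8, 22]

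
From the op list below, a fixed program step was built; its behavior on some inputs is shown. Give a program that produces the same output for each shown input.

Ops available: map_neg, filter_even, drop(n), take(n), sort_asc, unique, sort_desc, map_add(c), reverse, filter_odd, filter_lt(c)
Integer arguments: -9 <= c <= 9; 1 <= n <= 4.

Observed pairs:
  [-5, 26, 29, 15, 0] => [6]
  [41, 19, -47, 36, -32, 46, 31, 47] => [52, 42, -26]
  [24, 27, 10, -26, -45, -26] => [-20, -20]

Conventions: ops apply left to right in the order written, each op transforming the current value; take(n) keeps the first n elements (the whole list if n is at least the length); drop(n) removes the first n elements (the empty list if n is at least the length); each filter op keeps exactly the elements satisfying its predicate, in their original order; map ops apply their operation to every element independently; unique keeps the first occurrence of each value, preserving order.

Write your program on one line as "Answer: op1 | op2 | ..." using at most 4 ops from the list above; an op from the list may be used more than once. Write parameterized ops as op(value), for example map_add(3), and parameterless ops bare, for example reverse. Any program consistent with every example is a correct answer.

drop(3) | sort_desc | map_add(6) | filter_even

Check, running the answer program on each example:
  [-5, 26, 29, 15, 0] -> [15, 0] -> [15, 0] -> [21, 6] -> [6]
  [41, 19, -47, 36, -32, 46, 31, 47] -> [36, -32, 46, 31, 47] -> [47, 46, 36, 31, -32] -> [53, 52, 42, 37, -26] -> [52, 42, -26]
  [24, 27, 10, -26, -45, -26] -> [-26, -45, -26] -> [-26, -26, -45] -> [-20, -20, -39] -> [-20, -20]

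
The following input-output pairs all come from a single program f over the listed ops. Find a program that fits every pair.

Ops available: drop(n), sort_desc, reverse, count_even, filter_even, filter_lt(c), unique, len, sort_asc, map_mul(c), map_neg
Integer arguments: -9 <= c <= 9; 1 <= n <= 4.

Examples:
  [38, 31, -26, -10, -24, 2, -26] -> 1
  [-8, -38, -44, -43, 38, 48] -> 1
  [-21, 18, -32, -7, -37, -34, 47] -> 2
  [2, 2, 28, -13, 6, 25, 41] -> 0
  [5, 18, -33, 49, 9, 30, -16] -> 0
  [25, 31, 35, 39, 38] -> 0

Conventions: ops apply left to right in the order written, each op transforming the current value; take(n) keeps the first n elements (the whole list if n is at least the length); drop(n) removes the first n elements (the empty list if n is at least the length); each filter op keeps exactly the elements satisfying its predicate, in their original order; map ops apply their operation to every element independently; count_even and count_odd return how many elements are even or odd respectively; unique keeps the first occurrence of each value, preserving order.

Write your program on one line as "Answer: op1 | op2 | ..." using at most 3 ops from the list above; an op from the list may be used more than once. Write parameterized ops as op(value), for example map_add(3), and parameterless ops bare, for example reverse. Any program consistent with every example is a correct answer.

filter_lt(1) | drop(3) | len

Check, running the answer program on each example:
  [38, 31, -26, -10, -24, 2, -26] -> [-26, -10, -24, -26] -> [-26] -> 1
  [-8, -38, -44, -43, 38, 48] -> [-8, -38, -44, -43] -> [-43] -> 1
  [-21, 18, -32, -7, -37, -34, 47] -> [-21, -32, -7, -37, -34] -> [-37, -34] -> 2
  [2, 2, 28, -13, 6, 25, 41] -> [-13] -> [] -> 0
  [5, 18, -33, 49, 9, 30, -16] -> [-33, -16] -> [] -> 0
  [25, 31, 35, 39, 38] -> [] -> [] -> 0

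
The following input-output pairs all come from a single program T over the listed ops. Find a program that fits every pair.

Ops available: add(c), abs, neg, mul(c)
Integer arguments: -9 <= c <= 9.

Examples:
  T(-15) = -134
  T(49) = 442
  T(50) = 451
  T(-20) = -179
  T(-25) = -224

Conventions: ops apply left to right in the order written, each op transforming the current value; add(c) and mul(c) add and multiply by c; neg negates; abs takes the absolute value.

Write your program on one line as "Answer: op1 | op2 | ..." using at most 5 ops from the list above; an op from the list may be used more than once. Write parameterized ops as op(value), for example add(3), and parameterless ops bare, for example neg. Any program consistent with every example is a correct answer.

neg | mul(9) | add(-1) | neg

Check, running the answer program on each example:
  -15 -> 15 -> 135 -> 134 -> -134
  49 -> -49 -> -441 -> -442 -> 442
  50 -> -50 -> -450 -> -451 -> 451
  -20 -> 20 -> 180 -> 179 -> -179
  -25 -> 25 -> 225 -> 224 -> -224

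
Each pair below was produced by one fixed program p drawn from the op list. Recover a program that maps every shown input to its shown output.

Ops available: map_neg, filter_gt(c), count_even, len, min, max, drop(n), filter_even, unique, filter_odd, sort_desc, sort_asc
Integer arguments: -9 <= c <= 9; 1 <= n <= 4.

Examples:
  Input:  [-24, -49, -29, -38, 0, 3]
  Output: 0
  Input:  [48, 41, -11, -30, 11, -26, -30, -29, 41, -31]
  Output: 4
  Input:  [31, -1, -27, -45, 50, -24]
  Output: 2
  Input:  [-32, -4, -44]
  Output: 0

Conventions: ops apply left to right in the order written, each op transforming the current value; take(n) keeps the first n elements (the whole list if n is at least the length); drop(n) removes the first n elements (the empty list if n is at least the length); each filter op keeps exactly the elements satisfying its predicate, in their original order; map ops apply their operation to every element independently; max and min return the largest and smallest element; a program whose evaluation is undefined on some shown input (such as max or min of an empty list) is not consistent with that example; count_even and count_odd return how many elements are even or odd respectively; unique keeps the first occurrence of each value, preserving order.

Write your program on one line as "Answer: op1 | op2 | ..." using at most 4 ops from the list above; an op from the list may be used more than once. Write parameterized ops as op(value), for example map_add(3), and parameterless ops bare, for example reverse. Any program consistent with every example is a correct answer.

filter_gt(3) | sort_desc | len

Check, running the answer program on each example:
  [-24, -49, -29, -38, 0, 3] -> [] -> [] -> 0
  [48, 41, -11, -30, 11, -26, -30, -29, 41, -31] -> [48, 41, 11, 41] -> [48, 41, 41, 11] -> 4
  [31, -1, -27, -45, 50, -24] -> [31, 50] -> [50, 31] -> 2
  [-32, -4, -44] -> [] -> [] -> 0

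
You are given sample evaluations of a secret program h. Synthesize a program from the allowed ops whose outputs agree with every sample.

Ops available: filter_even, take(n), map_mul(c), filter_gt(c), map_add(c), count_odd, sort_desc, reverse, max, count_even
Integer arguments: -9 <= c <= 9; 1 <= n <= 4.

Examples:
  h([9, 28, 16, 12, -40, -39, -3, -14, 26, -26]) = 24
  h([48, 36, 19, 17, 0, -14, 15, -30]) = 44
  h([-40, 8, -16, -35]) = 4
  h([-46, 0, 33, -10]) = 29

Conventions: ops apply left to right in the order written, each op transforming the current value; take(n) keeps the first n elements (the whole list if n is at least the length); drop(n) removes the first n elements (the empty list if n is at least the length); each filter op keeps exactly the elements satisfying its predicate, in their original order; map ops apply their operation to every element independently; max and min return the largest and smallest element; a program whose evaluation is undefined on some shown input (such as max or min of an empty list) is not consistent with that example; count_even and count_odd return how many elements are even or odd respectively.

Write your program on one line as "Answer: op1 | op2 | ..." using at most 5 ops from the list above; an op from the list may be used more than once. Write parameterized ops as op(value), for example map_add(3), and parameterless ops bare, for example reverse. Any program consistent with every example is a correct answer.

map_add(5) | map_add(-4) | reverse | map_add(-5) | max

Check, running the answer program on each example:
  [9, 28, 16, 12, -40, -39, -3, -14, 26, -26] -> [14, 33, 21, 17, -35, -34, 2, -9, 31, -21] -> [10, 29, 17, 13, -39, -38, -2, -13, 27, -25] -> [-25, 27, -13, -2, -38, -39, 13, 17, 29, 10] -> [-30, 22, -18, -7, -43, -44, 8, 12, 24, 5] -> 24
  [48, 36, 19, 17, 0, -14, 15, -30] -> [53, 41, 24, 22, 5, -9, 20, -25] -> [49, 37, 20, 18, 1, -13, 16, -29] -> [-29, 16, -13, 1, 18, 20, 37, 49] -> [-34, 11, -18, -4, 13, 15, 32, 44] -> 44
  [-40, 8, -16, -35] -> [-35, 13, -11, -30] -> [-39, 9, -15, -34] -> [-34, -15, 9, -39] -> [-39, -20, 4, -44] -> 4
  [-46, 0, 33, -10] -> [-41, 5, 38, -5] -> [-45, 1, 34, -9] -> [-9, 34, 1, -45] -> [-14, 29, -4, -50] -> 29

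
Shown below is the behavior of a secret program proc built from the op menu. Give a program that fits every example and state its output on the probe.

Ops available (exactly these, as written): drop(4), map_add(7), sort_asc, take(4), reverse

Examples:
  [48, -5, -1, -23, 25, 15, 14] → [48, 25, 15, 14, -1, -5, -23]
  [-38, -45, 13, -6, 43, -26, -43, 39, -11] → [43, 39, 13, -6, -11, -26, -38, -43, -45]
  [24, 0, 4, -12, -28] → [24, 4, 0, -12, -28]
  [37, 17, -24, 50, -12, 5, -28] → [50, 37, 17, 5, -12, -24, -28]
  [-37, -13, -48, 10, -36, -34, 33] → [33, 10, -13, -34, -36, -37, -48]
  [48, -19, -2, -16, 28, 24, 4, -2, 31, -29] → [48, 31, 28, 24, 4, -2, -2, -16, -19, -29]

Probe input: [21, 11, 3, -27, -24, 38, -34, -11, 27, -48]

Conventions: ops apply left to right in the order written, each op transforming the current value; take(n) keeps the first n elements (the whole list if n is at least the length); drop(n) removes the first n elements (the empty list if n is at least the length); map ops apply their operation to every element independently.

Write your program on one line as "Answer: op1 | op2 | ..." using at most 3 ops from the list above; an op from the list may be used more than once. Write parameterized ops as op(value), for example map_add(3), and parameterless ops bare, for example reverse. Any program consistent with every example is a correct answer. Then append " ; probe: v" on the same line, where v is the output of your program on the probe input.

sort_asc | reverse ; probe: [38, 27, 21, 11, 3, -11, -24, -27, -34, -48]

Check, running the answer program on each example:
  [48, -5, -1, -23, 25, 15, 14] -> [-23, -5, -1, 14, 15, 25, 48] -> [48, 25, 15, 14, -1, -5, -23]
  [-38, -45, 13, -6, 43, -26, -43, 39, -11] -> [-45, -43, -38, -26, -11, -6, 13, 39, 43] -> [43, 39, 13, -6, -11, -26, -38, -43, -45]
  [24, 0, 4, -12, -28] -> [-28, -12, 0, 4, 24] -> [24, 4, 0, -12, -28]
  [37, 17, -24, 50, -12, 5, -28] -> [-28, -24, -12, 5, 17, 37, 50] -> [50, 37, 17, 5, -12, -24, -28]
  [-37, -13, -48, 10, -36, -34, 33] -> [-48, -37, -36, -34, -13, 10, 33] -> [33, 10, -13, -34, -36, -37, -48]
  [48, -19, -2, -16, 28, 24, 4, -2, 31, -29] -> [-29, -19, -16, -2, -2, 4, 24, 28, 31, 48] -> [48, 31, 28, 24, 4, -2, -2, -16, -19, -29]
  probe: [21, 11, 3, -27, -24, 38, -34, -11, 27, -48] -> [-48, -34, -27, -24, -11, 3, 11, 21, 27, 38] -> [38, 27, 21, 11, 3, -11, -24, -27, -34, -48]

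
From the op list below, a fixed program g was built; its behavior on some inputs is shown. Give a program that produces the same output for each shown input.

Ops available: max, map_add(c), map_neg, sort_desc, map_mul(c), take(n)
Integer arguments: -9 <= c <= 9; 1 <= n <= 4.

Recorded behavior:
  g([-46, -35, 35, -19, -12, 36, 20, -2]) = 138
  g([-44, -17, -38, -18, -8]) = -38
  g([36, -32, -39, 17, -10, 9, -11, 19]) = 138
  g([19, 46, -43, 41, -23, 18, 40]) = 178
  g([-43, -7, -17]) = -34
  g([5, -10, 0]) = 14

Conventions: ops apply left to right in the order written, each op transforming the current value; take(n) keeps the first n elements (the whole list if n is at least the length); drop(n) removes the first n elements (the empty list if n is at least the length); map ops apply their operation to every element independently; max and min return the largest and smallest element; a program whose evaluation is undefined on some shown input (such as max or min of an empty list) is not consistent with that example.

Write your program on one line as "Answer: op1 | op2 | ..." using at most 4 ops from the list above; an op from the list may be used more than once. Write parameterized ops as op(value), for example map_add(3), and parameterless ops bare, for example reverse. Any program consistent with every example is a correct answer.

map_mul(4) | sort_desc | map_add(-6) | max

Check, running the answer program on each example:
  [-46, -35, 35, -19, -12, 36, 20, -2] -> [-184, -140, 140, -76, -48, 144, 80, -8] -> [144, 140, 80, -8, -48, -76, -140, -184] -> [138, 134, 74, -14, -54, -82, -146, -190] -> 138
  [-44, -17, -38, -18, -8] -> [-176, -68, -152, -72, -32] -> [-32, -68, -72, -152, -176] -> [-38, -74, -78, -158, -182] -> -38
  [36, -32, -39, 17, -10, 9, -11, 19] -> [144, -128, -156, 68, -40, 36, -44, 76] -> [144, 76, 68, 36, -40, -44, -128, -156] -> [138, 70, 62, 30, -46, -50, -134, -162] -> 138
  [19, 46, -43, 41, -23, 18, 40] -> [76, 184, -172, 164, -92, 72, 160] -> [184, 164, 160, 76, 72, -92, -172] -> [178, 158, 154, 70, 66, -98, -178] -> 178
  [-43, -7, -17] -> [-172, -28, -68] -> [-28, -68, -172] -> [-34, -74, -178] -> -34
  [5, -10, 0] -> [20, -40, 0] -> [20, 0, -40] -> [14, -6, -46] -> 14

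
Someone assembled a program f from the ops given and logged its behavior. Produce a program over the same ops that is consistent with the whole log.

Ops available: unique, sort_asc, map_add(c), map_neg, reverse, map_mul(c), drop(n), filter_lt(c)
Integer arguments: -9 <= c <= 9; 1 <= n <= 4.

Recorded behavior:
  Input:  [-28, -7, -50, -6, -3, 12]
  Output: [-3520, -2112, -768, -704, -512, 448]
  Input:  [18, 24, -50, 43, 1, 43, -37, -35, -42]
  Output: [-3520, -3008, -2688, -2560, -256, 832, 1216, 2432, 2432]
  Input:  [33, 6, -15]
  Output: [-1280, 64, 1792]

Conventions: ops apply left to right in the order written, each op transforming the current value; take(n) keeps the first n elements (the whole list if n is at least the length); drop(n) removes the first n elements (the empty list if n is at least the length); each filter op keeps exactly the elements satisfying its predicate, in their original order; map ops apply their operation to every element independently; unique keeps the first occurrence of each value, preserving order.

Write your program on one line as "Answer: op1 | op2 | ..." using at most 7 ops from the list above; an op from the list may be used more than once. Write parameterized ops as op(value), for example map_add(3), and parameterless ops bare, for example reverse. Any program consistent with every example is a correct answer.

map_add(-5) | map_neg | map_mul(-8) | sort_asc | map_mul(-4) | map_mul(-2)

Check, running the answer program on each example:
  [-28, -7, -50, -6, -3, 12] -> [-33, -12, -55, -11, -8, 7] -> [33, 12, 55, 11, 8, -7] -> [-264, -96, -440, -88, -64, 56] -> [-440, -264, -96, -88, -64, 56] -> [1760, 1056, 384, 352, 256, -224] -> [-3520, -2112, -768, -704, -512, 448]
  [18, 24, -50, 43, 1, 43, -37, -35, -42] -> [13, 19, -55, 38, -4, 38, -42, -40, -47] -> [-13, -19, 55, -38, 4, -38, 42, 40, 47] -> [104, 152, -440, 304, -32, 304, -336, -320, -376] -> [-440, -376, -336, -320, -32, 104, 152, 304, 304] -> [1760, 1504, 1344, 1280, 128, -416, -608, -1216, -1216] -> [-3520, -3008, -2688, -2560, -256, 832, 1216, 2432, 2432]
  [33, 6, -15] -> [28, 1, -20] -> [-28, -1, 20] -> [224, 8, -160] -> [-160, 8, 224] -> [640, -32, -896] -> [-1280, 64, 1792]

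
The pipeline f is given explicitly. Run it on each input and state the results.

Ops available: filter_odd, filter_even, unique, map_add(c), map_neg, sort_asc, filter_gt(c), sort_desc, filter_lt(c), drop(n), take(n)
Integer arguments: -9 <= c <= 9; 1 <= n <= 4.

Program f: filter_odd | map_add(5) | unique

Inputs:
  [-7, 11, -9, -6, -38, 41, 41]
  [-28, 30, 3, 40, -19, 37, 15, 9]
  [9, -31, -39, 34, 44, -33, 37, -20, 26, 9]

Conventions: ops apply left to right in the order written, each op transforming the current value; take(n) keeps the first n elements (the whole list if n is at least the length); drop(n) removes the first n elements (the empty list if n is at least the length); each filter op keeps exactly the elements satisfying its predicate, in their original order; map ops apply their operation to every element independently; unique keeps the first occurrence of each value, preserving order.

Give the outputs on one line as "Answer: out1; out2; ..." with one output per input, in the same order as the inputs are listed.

[-2, 16, -4, 46]; [8, -14, 42, 20, 14]; [14, -26, -34, -28, 42]

Execution, op by op:
  [-7, 11, -9, -6, -38, 41, 41] -> [-7, 11, -9, 41, 41] -> [-2, 16, -4, 46, 46] -> [-2, 16, -4, 46]
  [-28, 30, 3, 40, -19, 37, 15, 9] -> [3, -19, 37, 15, 9] -> [8, -14, 42, 20, 14] -> [8, -14, 42, 20, 14]
  [9, -31, -39, 34, 44, -33, 37, -20, 26, 9] -> [9, -31, -39, -33, 37, 9] -> [14, -26, -34, -28, 42, 14] -> [14, -26, -34, -28, 42]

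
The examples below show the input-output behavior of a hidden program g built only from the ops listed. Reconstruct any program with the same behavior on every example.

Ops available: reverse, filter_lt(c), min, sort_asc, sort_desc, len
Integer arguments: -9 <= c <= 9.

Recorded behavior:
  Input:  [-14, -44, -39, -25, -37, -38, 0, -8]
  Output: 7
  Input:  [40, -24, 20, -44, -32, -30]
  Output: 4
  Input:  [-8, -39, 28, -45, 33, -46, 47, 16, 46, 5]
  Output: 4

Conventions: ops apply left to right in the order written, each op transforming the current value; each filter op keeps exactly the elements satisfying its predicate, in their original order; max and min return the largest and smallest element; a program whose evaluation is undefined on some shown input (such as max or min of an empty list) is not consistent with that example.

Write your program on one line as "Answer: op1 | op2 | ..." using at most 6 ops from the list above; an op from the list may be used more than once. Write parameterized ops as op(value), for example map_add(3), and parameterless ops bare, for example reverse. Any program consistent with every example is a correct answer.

filter_lt(-3) | reverse | sort_desc | sort_asc | len

Check, running the answer program on each example:
  [-14, -44, -39, -25, -37, -38, 0, -8] -> [-14, -44, -39, -25, -37, -38, -8] -> [-8, -38, -37, -25, -39, -44, -14] -> [-8, -14, -25, -37, -38, -39, -44] -> [-44, -39, -38, -37, -25, -14, -8] -> 7
  [40, -24, 20, -44, -32, -30] -> [-24, -44, -32, -30] -> [-30, -32, -44, -24] -> [-24, -30, -32, -44] -> [-44, -32, -30, -24] -> 4
  [-8, -39, 28, -45, 33, -46, 47, 16, 46, 5] -> [-8, -39, -45, -46] -> [-46, -45, -39, -8] -> [-8, -39, -45, -46] -> [-46, -45, -39, -8] -> 4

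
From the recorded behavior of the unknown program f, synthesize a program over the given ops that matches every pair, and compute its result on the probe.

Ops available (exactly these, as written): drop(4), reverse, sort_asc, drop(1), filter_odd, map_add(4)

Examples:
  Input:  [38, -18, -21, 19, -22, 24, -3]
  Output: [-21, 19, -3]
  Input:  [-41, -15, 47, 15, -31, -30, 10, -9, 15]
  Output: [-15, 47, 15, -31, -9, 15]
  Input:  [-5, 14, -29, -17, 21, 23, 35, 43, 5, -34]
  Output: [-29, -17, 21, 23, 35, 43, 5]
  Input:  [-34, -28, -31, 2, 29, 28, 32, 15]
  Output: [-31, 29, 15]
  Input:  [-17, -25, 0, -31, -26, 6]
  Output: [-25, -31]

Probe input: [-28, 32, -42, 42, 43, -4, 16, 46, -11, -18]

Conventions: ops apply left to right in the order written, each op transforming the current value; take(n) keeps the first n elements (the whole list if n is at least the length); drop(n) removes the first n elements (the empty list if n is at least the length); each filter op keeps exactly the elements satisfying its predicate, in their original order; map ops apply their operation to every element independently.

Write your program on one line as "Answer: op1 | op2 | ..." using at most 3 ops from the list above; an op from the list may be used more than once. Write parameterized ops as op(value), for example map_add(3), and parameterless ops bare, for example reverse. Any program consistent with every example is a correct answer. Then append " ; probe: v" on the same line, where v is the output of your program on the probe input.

drop(1) | filter_odd ; probe: [43, -11]

Check, running the answer program on each example:
  [38, -18, -21, 19, -22, 24, -3] -> [-18, -21, 19, -22, 24, -3] -> [-21, 19, -3]
  [-41, -15, 47, 15, -31, -30, 10, -9, 15] -> [-15, 47, 15, -31, -30, 10, -9, 15] -> [-15, 47, 15, -31, -9, 15]
  [-5, 14, -29, -17, 21, 23, 35, 43, 5, -34] -> [14, -29, -17, 21, 23, 35, 43, 5, -34] -> [-29, -17, 21, 23, 35, 43, 5]
  [-34, -28, -31, 2, 29, 28, 32, 15] -> [-28, -31, 2, 29, 28, 32, 15] -> [-31, 29, 15]
  [-17, -25, 0, -31, -26, 6] -> [-25, 0, -31, -26, 6] -> [-25, -31]
  probe: [-28, 32, -42, 42, 43, -4, 16, 46, -11, -18] -> [32, -42, 42, 43, -4, 16, 46, -11, -18] -> [43, -11]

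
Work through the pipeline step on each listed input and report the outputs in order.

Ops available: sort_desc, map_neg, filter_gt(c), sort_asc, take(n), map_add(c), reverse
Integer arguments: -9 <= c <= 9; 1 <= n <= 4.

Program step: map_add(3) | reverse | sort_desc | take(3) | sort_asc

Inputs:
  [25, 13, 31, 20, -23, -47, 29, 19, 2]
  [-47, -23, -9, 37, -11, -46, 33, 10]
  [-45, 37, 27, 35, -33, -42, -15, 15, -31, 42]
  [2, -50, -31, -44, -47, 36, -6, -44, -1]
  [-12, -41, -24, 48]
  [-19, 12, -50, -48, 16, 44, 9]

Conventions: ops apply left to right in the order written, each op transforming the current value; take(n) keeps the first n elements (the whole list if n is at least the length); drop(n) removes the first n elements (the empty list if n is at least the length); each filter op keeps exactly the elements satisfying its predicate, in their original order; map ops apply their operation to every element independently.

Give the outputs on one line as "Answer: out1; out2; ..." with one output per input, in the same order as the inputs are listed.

Execution, op by op:
  [25, 13, 31, 20, -23, -47, 29, 19, 2] -> [28, 16, 34, 23, -20, -44, 32, 22, 5] -> [5, 22, 32, -44, -20, 23, 34, 16, 28] -> [34, 32, 28, 23, 22, 16, 5, -20, -44] -> [34, 32, 28] -> [28, 32, 34]
  [-47, -23, -9, 37, -11, -46, 33, 10] -> [-44, -20, -6, 40, -8, -43, 36, 13] -> [13, 36, -43, -8, 40, -6, -20, -44] -> [40, 36, 13, -6, -8, -20, -43, -44] -> [40, 36, 13] -> [13, 36, 40]
  [-45, 37, 27, 35, -33, -42, -15, 15, -31, 42] -> [-42, 40, 30, 38, -30, -39, -12, 18, -28, 45] -> [45, -28, 18, -12, -39, -30, 38, 30, 40, -42] -> [45, 40, 38, 30, 18, -12, -28, -30, -39, -42] -> [45, 40, 38] -> [38, 40, 45]
  [2, -50, -31, -44, -47, 36, -6, -44, -1] -> [5, -47, -28, -41, -44, 39, -3, -41, 2] -> [2, -41, -3, 39, -44, -41, -28, -47, 5] -> [39, 5, 2, -3, -28, -41, -41, -44, -47] -> [39, 5, 2] -> [2, 5, 39]
  [-12, -41, -24, 48] -> [-9, -38, -21, 51] -> [51, -21, -38, -9] -> [51, -9, -21, -38] -> [51, -9, -21] -> [-21, -9, 51]
  [-19, 12, -50, -48, 16, 44, 9] -> [-16, 15, -47, -45, 19, 47, 12] -> [12, 47, 19, -45, -47, 15, -16] -> [47, 19, 15, 12, -16, -45, -47] -> [47, 19, 15] -> [15, 19, 47]

[28, 32, 34]; [13, 36, 40]; [38, 40, 45]; [2, 5, 39]; [-21, -9, 51]; [15, 19, 47]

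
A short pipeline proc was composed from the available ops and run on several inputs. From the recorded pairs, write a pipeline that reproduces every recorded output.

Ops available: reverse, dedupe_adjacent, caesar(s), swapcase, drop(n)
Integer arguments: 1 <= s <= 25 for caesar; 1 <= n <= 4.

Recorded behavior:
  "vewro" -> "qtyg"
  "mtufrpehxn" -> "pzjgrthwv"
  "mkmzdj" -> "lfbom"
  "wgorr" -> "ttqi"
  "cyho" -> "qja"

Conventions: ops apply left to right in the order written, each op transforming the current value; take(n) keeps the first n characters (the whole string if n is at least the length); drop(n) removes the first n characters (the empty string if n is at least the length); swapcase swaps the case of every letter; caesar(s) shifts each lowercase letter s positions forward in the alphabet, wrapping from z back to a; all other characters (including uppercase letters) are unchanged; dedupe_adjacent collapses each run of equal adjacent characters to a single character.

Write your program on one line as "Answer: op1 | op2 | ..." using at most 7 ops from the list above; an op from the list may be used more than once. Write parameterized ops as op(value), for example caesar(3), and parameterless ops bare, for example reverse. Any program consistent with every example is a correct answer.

drop(1) | swapcase | reverse | swapcase | caesar(9) | caesar(19)

Check, running the answer program on each example:
  "vewro" -> "ewro" -> "EWRO" -> "ORWE" -> "orwe" -> "xafn" -> "qtyg"
  "mtufrpehxn" -> "tufrpehxn" -> "TUFRPEHXN" -> "NXHEPRFUT" -> "nxheprfut" -> "wgqnyaodc" -> "pzjgrthwv"
  "mkmzdj" -> "kmzdj" -> "KMZDJ" -> "JDZMK" -> "jdzmk" -> "smivt" -> "lfbom"
  "wgorr" -> "gorr" -> "GORR" -> "RROG" -> "rrog" -> "aaxp" -> "ttqi"
  "cyho" -> "yho" -> "YHO" -> "OHY" -> "ohy" -> "xqh" -> "qja"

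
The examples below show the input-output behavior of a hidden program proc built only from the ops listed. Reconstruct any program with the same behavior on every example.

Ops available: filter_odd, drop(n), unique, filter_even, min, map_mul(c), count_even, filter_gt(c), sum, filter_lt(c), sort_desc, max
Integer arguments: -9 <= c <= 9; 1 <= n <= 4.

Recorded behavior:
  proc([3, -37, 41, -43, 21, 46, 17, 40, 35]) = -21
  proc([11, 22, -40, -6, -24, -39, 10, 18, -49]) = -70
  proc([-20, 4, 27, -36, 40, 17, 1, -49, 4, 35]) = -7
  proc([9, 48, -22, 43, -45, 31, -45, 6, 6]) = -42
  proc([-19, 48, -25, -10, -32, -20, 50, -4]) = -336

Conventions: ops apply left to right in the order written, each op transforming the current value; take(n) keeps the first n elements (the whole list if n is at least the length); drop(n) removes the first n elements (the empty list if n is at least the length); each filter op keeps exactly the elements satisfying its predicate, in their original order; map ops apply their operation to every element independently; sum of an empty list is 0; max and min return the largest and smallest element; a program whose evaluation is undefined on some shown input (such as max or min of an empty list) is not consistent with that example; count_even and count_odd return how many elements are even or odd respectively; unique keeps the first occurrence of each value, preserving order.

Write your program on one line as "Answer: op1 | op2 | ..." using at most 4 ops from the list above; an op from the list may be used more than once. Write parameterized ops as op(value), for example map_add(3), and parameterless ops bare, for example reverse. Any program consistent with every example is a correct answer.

filter_gt(-5) | map_mul(-7) | filter_lt(9) | max

Check, running the answer program on each example:
  [3, -37, 41, -43, 21, 46, 17, 40, 35] -> [3, 41, 21, 46, 17, 40, 35] -> [-21, -287, -147, -322, -119, -280, -245] -> [-21, -287, -147, -322, -119, -280, -245] -> -21
  [11, 22, -40, -6, -24, -39, 10, 18, -49] -> [11, 22, 10, 18] -> [-77, -154, -70, -126] -> [-77, -154, -70, -126] -> -70
  [-20, 4, 27, -36, 40, 17, 1, -49, 4, 35] -> [4, 27, 40, 17, 1, 4, 35] -> [-28, -189, -280, -119, -7, -28, -245] -> [-28, -189, -280, -119, -7, -28, -245] -> -7
  [9, 48, -22, 43, -45, 31, -45, 6, 6] -> [9, 48, 43, 31, 6, 6] -> [-63, -336, -301, -217, -42, -42] -> [-63, -336, -301, -217, -42, -42] -> -42
  [-19, 48, -25, -10, -32, -20, 50, -4] -> [48, 50, -4] -> [-336, -350, 28] -> [-336, -350] -> -336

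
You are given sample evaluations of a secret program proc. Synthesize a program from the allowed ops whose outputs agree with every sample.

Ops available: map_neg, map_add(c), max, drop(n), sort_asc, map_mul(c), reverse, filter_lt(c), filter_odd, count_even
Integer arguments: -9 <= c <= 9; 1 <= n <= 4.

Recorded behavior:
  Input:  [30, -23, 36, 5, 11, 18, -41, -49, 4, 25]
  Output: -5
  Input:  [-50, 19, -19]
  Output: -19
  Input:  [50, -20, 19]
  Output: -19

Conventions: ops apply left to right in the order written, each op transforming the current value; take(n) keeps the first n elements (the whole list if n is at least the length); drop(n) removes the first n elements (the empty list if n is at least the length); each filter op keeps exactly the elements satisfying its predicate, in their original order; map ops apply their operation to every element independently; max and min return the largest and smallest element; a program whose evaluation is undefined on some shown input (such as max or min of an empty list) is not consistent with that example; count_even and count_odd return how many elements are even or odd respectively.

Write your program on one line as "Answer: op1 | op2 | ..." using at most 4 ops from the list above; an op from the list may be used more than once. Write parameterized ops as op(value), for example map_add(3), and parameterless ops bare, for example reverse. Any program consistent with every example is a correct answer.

map_neg | filter_lt(-4) | max

Check, running the answer program on each example:
  [30, -23, 36, 5, 11, 18, -41, -49, 4, 25] -> [-30, 23, -36, -5, -11, -18, 41, 49, -4, -25] -> [-30, -36, -5, -11, -18, -25] -> -5
  [-50, 19, -19] -> [50, -19, 19] -> [-19] -> -19
  [50, -20, 19] -> [-50, 20, -19] -> [-50, -19] -> -19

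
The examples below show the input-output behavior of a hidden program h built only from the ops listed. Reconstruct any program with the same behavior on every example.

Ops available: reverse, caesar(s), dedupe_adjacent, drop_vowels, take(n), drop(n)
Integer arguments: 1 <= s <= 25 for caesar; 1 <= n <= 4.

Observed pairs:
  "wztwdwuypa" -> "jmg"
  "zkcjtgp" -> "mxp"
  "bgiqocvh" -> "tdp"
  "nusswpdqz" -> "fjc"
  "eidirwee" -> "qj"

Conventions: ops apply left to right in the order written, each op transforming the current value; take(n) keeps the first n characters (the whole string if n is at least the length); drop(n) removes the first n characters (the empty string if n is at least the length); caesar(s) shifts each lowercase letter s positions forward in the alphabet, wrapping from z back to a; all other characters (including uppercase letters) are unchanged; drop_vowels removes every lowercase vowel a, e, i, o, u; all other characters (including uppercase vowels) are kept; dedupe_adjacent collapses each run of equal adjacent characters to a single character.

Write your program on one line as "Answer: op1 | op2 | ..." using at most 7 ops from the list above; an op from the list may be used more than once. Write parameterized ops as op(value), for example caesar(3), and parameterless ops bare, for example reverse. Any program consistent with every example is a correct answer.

drop_vowels | caesar(14) | caesar(25) | dedupe_adjacent | drop_vowels | take(3)

Check, running the answer program on each example:
  "wztwdwuypa" -> "wztwdwyp" -> "knhkrkmd" -> "jmgjqjlc" -> "jmgjqjlc" -> "jmgjqjlc" -> "jmg"
  "zkcjtgp" -> "zkcjtgp" -> "nyqxhud" -> "mxpwgtc" -> "mxpwgtc" -> "mxpwgtc" -> "mxp"
  "bgiqocvh" -> "bgqcvh" -> "pueqjv" -> "otdpiu" -> "otdpiu" -> "tdp" -> "tdp"
  "nusswpdqz" -> "nsswpdqz" -> "bggkdren" -> "affjcqdm" -> "afjcqdm" -> "fjcqdm" -> "fjc"
  "eidirwee" -> "drw" -> "rfk" -> "qej" -> "qej" -> "qj" -> "qj"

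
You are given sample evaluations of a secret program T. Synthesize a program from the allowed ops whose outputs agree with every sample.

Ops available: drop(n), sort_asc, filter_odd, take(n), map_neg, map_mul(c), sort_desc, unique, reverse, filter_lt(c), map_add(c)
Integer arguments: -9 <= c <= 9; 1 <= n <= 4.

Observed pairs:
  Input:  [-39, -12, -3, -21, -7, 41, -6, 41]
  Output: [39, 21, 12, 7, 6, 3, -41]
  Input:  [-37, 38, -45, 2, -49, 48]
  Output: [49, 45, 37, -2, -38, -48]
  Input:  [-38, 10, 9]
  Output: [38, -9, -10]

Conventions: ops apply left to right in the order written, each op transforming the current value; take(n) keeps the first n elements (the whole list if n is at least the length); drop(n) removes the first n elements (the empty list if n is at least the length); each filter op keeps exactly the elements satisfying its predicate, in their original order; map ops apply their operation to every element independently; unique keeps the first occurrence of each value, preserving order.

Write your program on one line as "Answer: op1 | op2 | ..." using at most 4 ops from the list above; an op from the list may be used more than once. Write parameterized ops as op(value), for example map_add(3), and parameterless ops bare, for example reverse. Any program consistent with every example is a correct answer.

map_neg | sort_asc | reverse | unique

Check, running the answer program on each example:
  [-39, -12, -3, -21, -7, 41, -6, 41] -> [39, 12, 3, 21, 7, -41, 6, -41] -> [-41, -41, 3, 6, 7, 12, 21, 39] -> [39, 21, 12, 7, 6, 3, -41, -41] -> [39, 21, 12, 7, 6, 3, -41]
  [-37, 38, -45, 2, -49, 48] -> [37, -38, 45, -2, 49, -48] -> [-48, -38, -2, 37, 45, 49] -> [49, 45, 37, -2, -38, -48] -> [49, 45, 37, -2, -38, -48]
  [-38, 10, 9] -> [38, -10, -9] -> [-10, -9, 38] -> [38, -9, -10] -> [38, -9, -10]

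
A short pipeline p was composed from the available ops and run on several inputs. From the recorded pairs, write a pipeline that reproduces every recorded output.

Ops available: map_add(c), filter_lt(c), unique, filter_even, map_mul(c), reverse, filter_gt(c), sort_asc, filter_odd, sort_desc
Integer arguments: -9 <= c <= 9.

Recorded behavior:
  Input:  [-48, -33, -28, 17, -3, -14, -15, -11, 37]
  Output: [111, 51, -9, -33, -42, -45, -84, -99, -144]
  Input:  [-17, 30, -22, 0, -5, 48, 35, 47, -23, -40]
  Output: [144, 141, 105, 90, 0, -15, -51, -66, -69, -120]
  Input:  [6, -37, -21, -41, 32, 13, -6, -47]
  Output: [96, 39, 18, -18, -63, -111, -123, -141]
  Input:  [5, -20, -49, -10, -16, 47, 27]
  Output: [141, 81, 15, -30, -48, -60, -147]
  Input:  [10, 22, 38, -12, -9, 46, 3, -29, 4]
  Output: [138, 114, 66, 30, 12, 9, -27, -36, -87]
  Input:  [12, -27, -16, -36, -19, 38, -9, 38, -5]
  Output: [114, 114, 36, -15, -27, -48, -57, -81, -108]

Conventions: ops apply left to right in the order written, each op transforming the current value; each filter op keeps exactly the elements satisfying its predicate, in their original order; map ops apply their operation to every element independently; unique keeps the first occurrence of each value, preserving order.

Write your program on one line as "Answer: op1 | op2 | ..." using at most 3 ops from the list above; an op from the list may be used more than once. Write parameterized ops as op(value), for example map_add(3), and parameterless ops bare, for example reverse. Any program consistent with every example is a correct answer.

sort_asc | map_mul(3) | reverse

Check, running the answer program on each example:
  [-48, -33, -28, 17, -3, -14, -15, -11, 37] -> [-48, -33, -28, -15, -14, -11, -3, 17, 37] -> [-144, -99, -84, -45, -42, -33, -9, 51, 111] -> [111, 51, -9, -33, -42, -45, -84, -99, -144]
  [-17, 30, -22, 0, -5, 48, 35, 47, -23, -40] -> [-40, -23, -22, -17, -5, 0, 30, 35, 47, 48] -> [-120, -69, -66, -51, -15, 0, 90, 105, 141, 144] -> [144, 141, 105, 90, 0, -15, -51, -66, -69, -120]
  [6, -37, -21, -41, 32, 13, -6, -47] -> [-47, -41, -37, -21, -6, 6, 13, 32] -> [-141, -123, -111, -63, -18, 18, 39, 96] -> [96, 39, 18, -18, -63, -111, -123, -141]
  [5, -20, -49, -10, -16, 47, 27] -> [-49, -20, -16, -10, 5, 27, 47] -> [-147, -60, -48, -30, 15, 81, 141] -> [141, 81, 15, -30, -48, -60, -147]
  [10, 22, 38, -12, -9, 46, 3, -29, 4] -> [-29, -12, -9, 3, 4, 10, 22, 38, 46] -> [-87, -36, -27, 9, 12, 30, 66, 114, 138] -> [138, 114, 66, 30, 12, 9, -27, -36, -87]
  [12, -27, -16, -36, -19, 38, -9, 38, -5] -> [-36, -27, -19, -16, -9, -5, 12, 38, 38] -> [-108, -81, -57, -48, -27, -15, 36, 114, 114] -> [114, 114, 36, -15, -27, -48, -57, -81, -108]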